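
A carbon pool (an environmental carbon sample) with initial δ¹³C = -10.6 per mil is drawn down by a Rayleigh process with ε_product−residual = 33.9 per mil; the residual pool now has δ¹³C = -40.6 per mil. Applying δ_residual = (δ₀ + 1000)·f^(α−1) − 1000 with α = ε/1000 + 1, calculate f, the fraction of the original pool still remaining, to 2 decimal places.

α − 1 = ε/1000 = 0.0339
(δ_res + 1000)/(δ₀ + 1000) = (-40.6 + 1000)/(-10.6 + 1000) = 959.4/989.4 = 0.969679
f = 0.969679^(1/0.0339) = exp(ln(0.969679)/0.0339) = exp(-0.03079/0.0339)
f = exp(-0.9083) = 0.4032

0.40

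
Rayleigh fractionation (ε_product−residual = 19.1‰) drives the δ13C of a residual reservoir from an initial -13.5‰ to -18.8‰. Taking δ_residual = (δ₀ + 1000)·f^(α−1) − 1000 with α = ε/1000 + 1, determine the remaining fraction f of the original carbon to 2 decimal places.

0.75

α − 1 = ε/1000 = 0.0191
(δ_res + 1000)/(δ₀ + 1000) = (-18.8 + 1000)/(-13.5 + 1000) = 981.2/986.5 = 0.994627
f = 0.994627^(1/0.0191) = exp(ln(0.994627)/0.0191) = exp(-0.00539/0.0191)
f = exp(-0.2820) = 0.7542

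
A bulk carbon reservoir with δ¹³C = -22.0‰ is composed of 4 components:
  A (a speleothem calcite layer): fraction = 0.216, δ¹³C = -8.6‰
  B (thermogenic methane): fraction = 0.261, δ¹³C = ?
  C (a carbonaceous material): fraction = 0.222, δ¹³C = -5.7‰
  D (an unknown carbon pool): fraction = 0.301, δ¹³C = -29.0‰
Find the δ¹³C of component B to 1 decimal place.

-38.9‰

Isotope mass balance: δ_bulk = Σ fᵢ·δᵢ.
-22.0 = 0.216×(-8.6) + 0.261×δ_B + 0.222×(-5.7) + 0.301×(-29.0)
0.261·δ_B = -22.0 − (-11.852) = -10.148
δ_B = -10.148 / 0.261 = -38.88‰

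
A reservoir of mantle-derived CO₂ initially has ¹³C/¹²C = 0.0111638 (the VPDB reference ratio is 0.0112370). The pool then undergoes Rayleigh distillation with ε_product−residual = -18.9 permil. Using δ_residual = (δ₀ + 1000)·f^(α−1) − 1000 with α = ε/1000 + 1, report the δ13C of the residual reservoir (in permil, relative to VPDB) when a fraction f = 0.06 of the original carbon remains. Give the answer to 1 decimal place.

δ₀ = (0.0111638/0.0112370 − 1)×1000 = (0.993486 − 1)×1000 = -6.514 permil
α − 1 = ε/1000 = -0.0189
f^(α−1) = 0.06^(-0.0189) = 1.054613
δ_res = (-6.514 + 1000) × 1.054613 − 1000 = 1047.743 − 1000 = 47.74 permil

47.7 permil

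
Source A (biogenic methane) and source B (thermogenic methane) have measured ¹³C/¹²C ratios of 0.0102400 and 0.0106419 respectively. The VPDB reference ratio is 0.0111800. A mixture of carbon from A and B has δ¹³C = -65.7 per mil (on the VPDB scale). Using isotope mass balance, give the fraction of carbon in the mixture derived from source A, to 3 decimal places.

δ_A = (0.0102400/0.0111800 − 1)×1000 = (0.915921 − 1)×1000 = -84.079 per mil
δ_B = (0.0106419/0.0111800 − 1)×1000 = (0.951869 − 1)×1000 = -48.131 per mil
f_A = (δ_mix − δ_B)/(δ_A − δ_B) = (-65.7 − (-48.131))/(-84.079 − (-48.131))
f_A = -17.569 / -35.948 = 0.4887

0.489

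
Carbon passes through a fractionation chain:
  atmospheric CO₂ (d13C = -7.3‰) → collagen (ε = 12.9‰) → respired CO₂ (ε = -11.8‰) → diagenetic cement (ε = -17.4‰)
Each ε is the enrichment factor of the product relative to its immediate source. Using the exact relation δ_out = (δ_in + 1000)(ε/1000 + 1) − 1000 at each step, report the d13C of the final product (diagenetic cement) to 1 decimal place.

step 1: δ = (-7.30 + 1000)·(12.9/1000 + 1) − 1000 = 5.51‰
step 2: δ = (5.51 + 1000)·(-11.8/1000 + 1) − 1000 = -6.36‰
step 3: δ = (-6.36 + 1000)·(-17.4/1000 + 1) − 1000 = -23.65‰

-23.6‰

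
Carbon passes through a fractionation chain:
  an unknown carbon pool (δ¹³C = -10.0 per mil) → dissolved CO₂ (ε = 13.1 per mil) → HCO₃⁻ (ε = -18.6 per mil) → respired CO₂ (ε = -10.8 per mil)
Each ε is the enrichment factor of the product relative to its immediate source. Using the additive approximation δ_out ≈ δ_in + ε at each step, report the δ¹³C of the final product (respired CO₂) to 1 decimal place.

step 1: δ ≈ -10.0 + (13.1) = 3.1 per mil
step 2: δ ≈ 3.1 + (-18.6) = -15.5 per mil
step 3: δ ≈ -15.5 + (-10.8) = -26.3 per mil

-26.3 per mil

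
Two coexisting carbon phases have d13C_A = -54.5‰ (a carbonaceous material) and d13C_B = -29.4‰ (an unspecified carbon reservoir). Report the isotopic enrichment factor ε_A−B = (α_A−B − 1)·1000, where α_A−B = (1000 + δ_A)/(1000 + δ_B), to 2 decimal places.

-25.86‰

α_A−B = (1000 + -54.5) / (1000 + -29.4) = 945.5 / 970.6 = 0.974140
ε_A−B = (0.974140 − 1) × 1000 = -25.860‰
(The approximation ε ≈ δ_A − δ_B would give -25.1‰.)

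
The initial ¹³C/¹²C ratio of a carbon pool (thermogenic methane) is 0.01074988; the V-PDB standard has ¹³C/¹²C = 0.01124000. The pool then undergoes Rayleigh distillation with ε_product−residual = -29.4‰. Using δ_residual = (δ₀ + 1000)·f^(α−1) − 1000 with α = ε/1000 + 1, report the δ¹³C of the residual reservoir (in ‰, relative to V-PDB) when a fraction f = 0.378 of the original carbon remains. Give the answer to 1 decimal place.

δ₀ = (0.01074988/0.01124000 − 1)×1000 = (0.956395 − 1)×1000 = -43.605‰
α − 1 = ε/1000 = -0.0294
f^(α−1) = 0.378^(-0.0294) = 1.029015
δ_res = (-43.605 + 1000) × 1.029015 − 1000 = 984.145 − 1000 = -15.86‰

-15.9‰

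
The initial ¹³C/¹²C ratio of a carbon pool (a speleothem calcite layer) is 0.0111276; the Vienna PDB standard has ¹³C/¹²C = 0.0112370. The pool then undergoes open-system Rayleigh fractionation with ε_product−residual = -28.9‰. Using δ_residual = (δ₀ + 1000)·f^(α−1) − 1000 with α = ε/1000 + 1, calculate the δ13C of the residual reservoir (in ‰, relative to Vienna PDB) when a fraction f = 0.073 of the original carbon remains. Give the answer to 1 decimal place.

68.1‰

δ₀ = (0.0111276/0.0112370 − 1)×1000 = (0.990264 − 1)×1000 = -9.736‰
α − 1 = ε/1000 = -0.0289
f^(α−1) = 0.073^(-0.0289) = 1.078574
δ_res = (-9.736 + 1000) × 1.078574 − 1000 = 1068.073 − 1000 = 68.07‰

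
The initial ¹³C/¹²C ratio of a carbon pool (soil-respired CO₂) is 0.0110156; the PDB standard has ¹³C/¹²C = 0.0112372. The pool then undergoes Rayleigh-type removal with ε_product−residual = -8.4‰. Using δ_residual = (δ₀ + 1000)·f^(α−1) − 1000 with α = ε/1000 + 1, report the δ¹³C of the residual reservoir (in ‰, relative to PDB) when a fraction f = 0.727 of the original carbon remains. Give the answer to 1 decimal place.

-17.1‰

δ₀ = (0.0110156/0.0112372 − 1)×1000 = (0.980280 − 1)×1000 = -19.720‰
α − 1 = ε/1000 = -0.0084
f^(α−1) = 0.727^(-0.0084) = 1.002682
δ_res = (-19.720 + 1000) × 1.002682 − 1000 = 982.909 − 1000 = -17.09‰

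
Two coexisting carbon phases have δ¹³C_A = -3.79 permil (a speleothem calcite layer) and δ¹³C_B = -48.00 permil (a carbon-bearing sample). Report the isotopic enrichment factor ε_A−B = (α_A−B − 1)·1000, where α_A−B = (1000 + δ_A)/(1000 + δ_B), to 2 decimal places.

α_A−B = (1000 + -3.79) / (1000 + -48.00) = 996.21 / 952.00 = 1.046439
ε_A−B = (1.046439 − 1) × 1000 = 46.439 permil
(The approximation ε ≈ δ_A − δ_B would give 44.21 permil.)

46.44 permil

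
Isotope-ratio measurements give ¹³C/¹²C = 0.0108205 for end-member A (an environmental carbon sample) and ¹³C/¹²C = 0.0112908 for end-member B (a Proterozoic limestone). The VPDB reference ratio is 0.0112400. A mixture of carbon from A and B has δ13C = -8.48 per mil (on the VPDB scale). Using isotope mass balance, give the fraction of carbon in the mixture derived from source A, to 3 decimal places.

0.311

δ_A = (0.0108205/0.0112400 − 1)×1000 = (0.962678 − 1)×1000 = -37.322 per mil
δ_B = (0.0112908/0.0112400 − 1)×1000 = (1.004520 − 1)×1000 = 4.520 per mil
f_A = (δ_mix − δ_B)/(δ_A − δ_B) = (-8.48 − (4.520))/(-37.322 − (4.520))
f_A = -13.000 / -41.842 = 0.3107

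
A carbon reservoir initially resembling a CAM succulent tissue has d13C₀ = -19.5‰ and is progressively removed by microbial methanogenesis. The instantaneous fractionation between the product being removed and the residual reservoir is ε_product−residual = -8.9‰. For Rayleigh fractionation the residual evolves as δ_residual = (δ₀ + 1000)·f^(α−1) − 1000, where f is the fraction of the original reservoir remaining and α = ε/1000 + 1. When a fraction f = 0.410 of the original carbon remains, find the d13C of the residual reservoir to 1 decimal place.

-11.7‰

Rayleigh residual: δ_res = (δ₀ + 1000)·f^(α−1) − 1000
α = ε/1000 + 1 = 0.99110, so α − 1 = -0.00890
f^(α−1) = 0.410^(-0.00890) = 1.007967
δ_res = (-19.5 + 1000) × 1.007967 − 1000 = 988.311 − 1000 = -11.69‰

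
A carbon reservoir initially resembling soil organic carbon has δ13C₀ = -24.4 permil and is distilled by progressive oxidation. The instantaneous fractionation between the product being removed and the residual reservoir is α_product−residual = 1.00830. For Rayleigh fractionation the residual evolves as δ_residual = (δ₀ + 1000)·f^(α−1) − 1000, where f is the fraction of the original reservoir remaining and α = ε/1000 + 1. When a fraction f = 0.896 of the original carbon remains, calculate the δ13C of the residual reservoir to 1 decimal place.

Rayleigh residual: δ_res = (δ₀ + 1000)·f^(α−1) − 1000
α − 1 = 0.00830
f^(α−1) = 0.896^(0.00830) = 0.999089
δ_res = (-24.4 + 1000) × 0.999089 − 1000 = 974.711 − 1000 = -25.29 permil

-25.3 permil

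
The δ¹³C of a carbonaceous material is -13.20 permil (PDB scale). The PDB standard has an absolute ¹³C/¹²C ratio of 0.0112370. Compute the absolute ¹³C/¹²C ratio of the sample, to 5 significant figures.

R_sample = R_standard × (δ¹³C/1000 + 1)
R_sample = 0.0112370 × (-13.20/1000 + 1) = 0.0112370 × 0.986800
R_sample = 0.0110887

0.011089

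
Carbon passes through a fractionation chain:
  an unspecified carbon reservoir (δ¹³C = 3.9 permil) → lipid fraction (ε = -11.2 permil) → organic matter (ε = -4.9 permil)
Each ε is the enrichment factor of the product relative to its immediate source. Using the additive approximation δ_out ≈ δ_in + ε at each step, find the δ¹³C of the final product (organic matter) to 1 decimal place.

-12.2 permil

step 1: δ ≈ 3.9 + (-11.2) = -7.3 permil
step 2: δ ≈ -7.3 + (-4.9) = -12.2 permil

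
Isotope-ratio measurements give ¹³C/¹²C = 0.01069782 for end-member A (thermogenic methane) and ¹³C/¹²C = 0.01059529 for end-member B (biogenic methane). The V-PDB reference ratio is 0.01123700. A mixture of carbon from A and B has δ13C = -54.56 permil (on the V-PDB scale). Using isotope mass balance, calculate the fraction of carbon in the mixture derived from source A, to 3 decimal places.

δ_A = (0.01069782/0.01123700 − 1)×1000 = (0.952017 − 1)×1000 = -47.983 permil
δ_B = (0.01059529/0.01123700 − 1)×1000 = (0.942893 − 1)×1000 = -57.107 permil
f_A = (δ_mix − δ_B)/(δ_A − δ_B) = (-54.56 − (-57.107))/(-47.983 − (-57.107))
f_A = 2.547 / 9.124 = 0.2791

0.279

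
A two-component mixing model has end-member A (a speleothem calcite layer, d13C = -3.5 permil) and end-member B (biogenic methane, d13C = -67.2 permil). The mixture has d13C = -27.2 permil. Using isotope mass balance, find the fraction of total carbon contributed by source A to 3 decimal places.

0.628

δ_mix = f_A·δ_A + (1 − f_A)·δ_B  ⇒  f_A = (δ_mix − δ_B)/(δ_A − δ_B)
f_A = (-27.2 − (-67.2)) / (-3.5 − (-67.2))
f_A = 40.0 / 63.7 = 0.6279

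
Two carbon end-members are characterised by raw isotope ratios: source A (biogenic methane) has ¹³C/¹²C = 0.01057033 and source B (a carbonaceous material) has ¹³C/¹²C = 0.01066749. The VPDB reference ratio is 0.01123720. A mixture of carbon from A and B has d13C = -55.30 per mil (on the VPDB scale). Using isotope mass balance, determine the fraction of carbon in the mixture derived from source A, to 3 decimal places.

0.532

δ_A = (0.01057033/0.01123720 − 1)×1000 = (0.940655 − 1)×1000 = -59.345 per mil
δ_B = (0.01066749/0.01123720 − 1)×1000 = (0.949301 − 1)×1000 = -50.699 per mil
f_A = (δ_mix − δ_B)/(δ_A − δ_B) = (-55.30 − (-50.699))/(-59.345 − (-50.699))
f_A = -4.601 / -8.646 = 0.5322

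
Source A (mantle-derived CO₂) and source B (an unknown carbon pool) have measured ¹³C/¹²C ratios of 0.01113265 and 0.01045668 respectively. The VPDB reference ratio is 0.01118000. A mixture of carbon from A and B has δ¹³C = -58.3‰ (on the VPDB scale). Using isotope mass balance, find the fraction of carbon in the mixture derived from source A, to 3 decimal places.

δ_A = (0.01113265/0.01118000 − 1)×1000 = (0.995765 − 1)×1000 = -4.235‰
δ_B = (0.01045668/0.01118000 − 1)×1000 = (0.935302 − 1)×1000 = -64.698‰
f_A = (δ_mix − δ_B)/(δ_A − δ_B) = (-58.3 − (-64.698))/(-4.235 − (-64.698))
f_A = 6.398 / 60.462 = 0.1058

0.106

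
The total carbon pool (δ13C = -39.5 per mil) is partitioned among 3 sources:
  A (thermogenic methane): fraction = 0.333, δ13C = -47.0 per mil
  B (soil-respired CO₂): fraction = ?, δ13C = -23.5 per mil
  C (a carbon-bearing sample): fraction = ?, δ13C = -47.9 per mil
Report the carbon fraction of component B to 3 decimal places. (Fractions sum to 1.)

0.332

Let f_B and f_C be the unknown fractions; fractions sum to 1 so f_B + f_C = 0.667.
Mass balance: Σ fᵢ·δᵢ = δ_bulk ⇒ f_B·(-23.5) + f_C·(-47.9) = -39.5 − (-15.651) = -23.849
Substitute f_C = 0.667 − f_B:
f_B·(-23.5 − -47.9) = -23.849 − 0.667×(-47.9) = 8.100
f_B = 8.100 / 24.4 = 0.3320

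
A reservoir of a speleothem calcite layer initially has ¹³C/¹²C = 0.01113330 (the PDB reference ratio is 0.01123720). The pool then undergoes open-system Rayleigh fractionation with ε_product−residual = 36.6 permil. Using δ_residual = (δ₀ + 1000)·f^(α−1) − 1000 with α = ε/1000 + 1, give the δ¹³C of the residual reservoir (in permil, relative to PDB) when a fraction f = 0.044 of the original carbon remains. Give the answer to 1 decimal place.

δ₀ = (0.01113330/0.01123720 − 1)×1000 = (0.990754 − 1)×1000 = -9.246 permil
α − 1 = ε/1000 = 0.0366
f^(α−1) = 0.044^(0.0366) = 0.891970
δ_res = (-9.246 + 1000) × 0.891970 − 1000 = 883.723 − 1000 = -116.28 permil

-116.3 permil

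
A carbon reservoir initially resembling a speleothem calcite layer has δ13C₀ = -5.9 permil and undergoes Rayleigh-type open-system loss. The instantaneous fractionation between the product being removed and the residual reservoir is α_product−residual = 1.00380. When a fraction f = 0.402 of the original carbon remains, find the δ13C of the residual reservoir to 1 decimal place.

Rayleigh residual: δ_res = (δ₀ + 1000)·f^(α−1) − 1000
α − 1 = 0.00380
f^(α−1) = 0.402^(0.00380) = 0.996543
δ_res = (-5.9 + 1000) × 0.996543 − 1000 = 990.663 − 1000 = -9.34 permil

-9.3 permil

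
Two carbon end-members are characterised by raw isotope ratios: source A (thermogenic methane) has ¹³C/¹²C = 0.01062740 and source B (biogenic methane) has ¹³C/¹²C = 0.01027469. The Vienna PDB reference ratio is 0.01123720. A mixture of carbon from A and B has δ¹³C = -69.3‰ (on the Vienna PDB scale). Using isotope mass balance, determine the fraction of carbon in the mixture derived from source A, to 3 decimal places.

0.521

δ_A = (0.01062740/0.01123720 − 1)×1000 = (0.945734 − 1)×1000 = -54.266‰
δ_B = (0.01027469/0.01123720 − 1)×1000 = (0.914346 − 1)×1000 = -85.654‰
f_A = (δ_mix − δ_B)/(δ_A − δ_B) = (-69.3 − (-85.654))/(-54.266 − (-85.654))
f_A = 16.354 / 31.388 = 0.5210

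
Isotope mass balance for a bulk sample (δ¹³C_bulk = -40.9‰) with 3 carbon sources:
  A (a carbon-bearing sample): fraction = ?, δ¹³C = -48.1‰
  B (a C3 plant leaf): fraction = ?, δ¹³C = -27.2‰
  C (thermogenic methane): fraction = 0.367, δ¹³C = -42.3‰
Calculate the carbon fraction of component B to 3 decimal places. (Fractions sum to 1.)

0.243

Let f_B and f_A be the unknown fractions; fractions sum to 1 so f_B + f_A = 0.633.
Mass balance: Σ fᵢ·δᵢ = δ_bulk ⇒ f_B·(-27.2) + f_A·(-48.1) = -40.9 − (-15.524) = -25.376
Substitute f_A = 0.633 − f_B:
f_B·(-27.2 − -48.1) = -25.376 − 0.633×(-48.1) = 5.071
f_B = 5.071 / 20.9 = 0.2427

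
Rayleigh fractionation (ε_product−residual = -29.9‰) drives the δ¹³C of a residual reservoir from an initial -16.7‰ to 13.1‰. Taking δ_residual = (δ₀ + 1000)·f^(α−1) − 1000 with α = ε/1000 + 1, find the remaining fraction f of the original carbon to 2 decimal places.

0.37

α − 1 = ε/1000 = -0.0299
(δ_res + 1000)/(δ₀ + 1000) = (13.1 + 1000)/(-16.7 + 1000) = 1013.1/983.3 = 1.030306
f = 1.030306^(1/-0.0299) = exp(ln(1.030306)/-0.0299) = exp(0.02986/-0.0299)
f = exp(-0.9985) = 0.3684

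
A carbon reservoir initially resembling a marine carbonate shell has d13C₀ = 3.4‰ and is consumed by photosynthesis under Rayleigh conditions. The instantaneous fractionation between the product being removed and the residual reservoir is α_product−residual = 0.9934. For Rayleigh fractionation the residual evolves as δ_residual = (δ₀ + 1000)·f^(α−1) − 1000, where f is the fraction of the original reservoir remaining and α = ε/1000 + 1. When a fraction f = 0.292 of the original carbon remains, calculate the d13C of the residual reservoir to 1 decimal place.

Rayleigh residual: δ_res = (δ₀ + 1000)·f^(α−1) − 1000
α − 1 = -0.00660
f^(α−1) = 0.292^(-0.00660) = 1.008158
δ_res = (3.4 + 1000) × 1.008158 − 1000 = 1011.585 − 1000 = 11.59‰

11.6‰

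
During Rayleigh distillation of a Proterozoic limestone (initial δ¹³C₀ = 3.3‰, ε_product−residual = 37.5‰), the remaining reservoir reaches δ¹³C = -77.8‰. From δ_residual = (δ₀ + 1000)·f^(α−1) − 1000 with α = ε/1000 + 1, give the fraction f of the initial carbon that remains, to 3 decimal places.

α − 1 = ε/1000 = 0.0375
(δ_res + 1000)/(δ₀ + 1000) = (-77.8 + 1000)/(3.3 + 1000) = 922.2/1003.3 = 0.919167
f = 0.919167^(1/0.0375) = exp(ln(0.919167)/0.0375) = exp(-0.08429/0.0375)
f = exp(-2.2477) = 0.1056

0.106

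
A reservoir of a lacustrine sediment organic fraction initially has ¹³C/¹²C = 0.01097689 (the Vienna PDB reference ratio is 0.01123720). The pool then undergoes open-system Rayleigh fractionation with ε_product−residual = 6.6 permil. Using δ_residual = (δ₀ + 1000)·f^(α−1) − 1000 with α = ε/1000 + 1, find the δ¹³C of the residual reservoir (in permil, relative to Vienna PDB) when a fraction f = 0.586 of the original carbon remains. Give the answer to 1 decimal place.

-26.6 permil

δ₀ = (0.01097689/0.01123720 − 1)×1000 = (0.976835 − 1)×1000 = -23.165 permil
α − 1 = ε/1000 = 0.0066
f^(α−1) = 0.586^(0.0066) = 0.996479
δ_res = (-23.165 + 1000) × 0.996479 − 1000 = 973.395 − 1000 = -26.60 permil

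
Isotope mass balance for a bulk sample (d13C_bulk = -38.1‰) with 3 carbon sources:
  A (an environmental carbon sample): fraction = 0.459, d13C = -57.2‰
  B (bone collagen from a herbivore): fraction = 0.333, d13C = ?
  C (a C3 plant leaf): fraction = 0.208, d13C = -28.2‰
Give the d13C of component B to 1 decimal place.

Isotope mass balance: δ_bulk = Σ fᵢ·δᵢ.
-38.1 = 0.459×(-57.2) + 0.333×δ_B + 0.208×(-28.2)
0.333·δ_B = -38.1 − (-32.120) = -5.980
δ_B = -5.980 / 0.333 = -17.96‰

-18.0‰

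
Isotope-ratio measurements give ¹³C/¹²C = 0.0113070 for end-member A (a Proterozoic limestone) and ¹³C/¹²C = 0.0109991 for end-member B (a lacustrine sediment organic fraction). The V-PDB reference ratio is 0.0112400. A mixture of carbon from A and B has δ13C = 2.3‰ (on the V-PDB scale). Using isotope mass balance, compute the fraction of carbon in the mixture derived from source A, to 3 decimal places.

0.866

δ_A = (0.0113070/0.0112400 − 1)×1000 = (1.005961 − 1)×1000 = 5.961‰
δ_B = (0.0109991/0.0112400 − 1)×1000 = (0.978568 − 1)×1000 = -21.432‰
f_A = (δ_mix − δ_B)/(δ_A − δ_B) = (2.3 − (-21.432))/(5.961 − (-21.432))
f_A = 23.732 / 27.393 = 0.8664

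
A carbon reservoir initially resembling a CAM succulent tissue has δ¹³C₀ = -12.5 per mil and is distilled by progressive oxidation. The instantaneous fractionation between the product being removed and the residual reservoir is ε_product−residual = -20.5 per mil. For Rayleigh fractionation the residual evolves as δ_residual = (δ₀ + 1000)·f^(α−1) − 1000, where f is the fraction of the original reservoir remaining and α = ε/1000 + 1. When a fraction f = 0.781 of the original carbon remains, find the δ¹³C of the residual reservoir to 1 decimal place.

Rayleigh residual: δ_res = (δ₀ + 1000)·f^(α−1) − 1000
α = ε/1000 + 1 = 0.97950, so α − 1 = -0.02050
f^(α−1) = 0.781^(-0.02050) = 1.005080
δ_res = (-12.5 + 1000) × 1.005080 − 1000 = 992.517 − 1000 = -7.48 per mil

-7.5 per mil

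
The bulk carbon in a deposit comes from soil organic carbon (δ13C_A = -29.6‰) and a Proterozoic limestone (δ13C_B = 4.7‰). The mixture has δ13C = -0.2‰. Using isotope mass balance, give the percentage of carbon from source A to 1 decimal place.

14.3%

δ_mix = f_A·δ_A + (1 − f_A)·δ_B  ⇒  f_A = (δ_mix − δ_B)/(δ_A − δ_B)
f_A = (-0.2 − (4.7)) / (-29.6 − (4.7))
f_A = -4.9 / -34.3 = 0.1429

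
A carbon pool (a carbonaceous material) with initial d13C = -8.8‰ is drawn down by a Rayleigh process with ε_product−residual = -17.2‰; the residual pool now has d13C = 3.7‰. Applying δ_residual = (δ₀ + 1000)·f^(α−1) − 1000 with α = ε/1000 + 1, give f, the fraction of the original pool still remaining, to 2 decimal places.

α − 1 = ε/1000 = -0.0172
(δ_res + 1000)/(δ₀ + 1000) = (3.7 + 1000)/(-8.8 + 1000) = 1003.7/991.2 = 1.012611
f = 1.012611^(1/-0.0172) = exp(ln(1.012611)/-0.0172) = exp(0.01253/-0.0172)
f = exp(-0.7286) = 0.4826

0.48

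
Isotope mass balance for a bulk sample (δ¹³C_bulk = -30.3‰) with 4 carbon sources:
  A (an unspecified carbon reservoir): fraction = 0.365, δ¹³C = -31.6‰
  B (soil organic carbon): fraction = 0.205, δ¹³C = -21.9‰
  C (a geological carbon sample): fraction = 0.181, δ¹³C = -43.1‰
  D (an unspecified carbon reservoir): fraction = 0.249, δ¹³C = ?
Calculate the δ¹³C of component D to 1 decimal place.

-26.0‰

Isotope mass balance: δ_bulk = Σ fᵢ·δᵢ.
-30.3 = 0.365×(-31.6) + 0.205×(-21.9) + 0.181×(-43.1) + 0.249×δ_D
0.249·δ_D = -30.3 − (-23.825) = -6.475
δ_D = -6.475 / 0.249 = -26.01‰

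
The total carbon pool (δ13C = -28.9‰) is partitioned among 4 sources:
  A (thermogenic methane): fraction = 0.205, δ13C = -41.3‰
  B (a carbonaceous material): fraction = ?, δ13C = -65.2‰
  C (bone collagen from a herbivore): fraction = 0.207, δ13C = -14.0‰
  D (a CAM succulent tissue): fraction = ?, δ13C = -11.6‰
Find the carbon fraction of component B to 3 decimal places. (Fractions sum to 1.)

Let f_B and f_D be the unknown fractions; fractions sum to 1 so f_B + f_D = 0.588.
Mass balance: Σ fᵢ·δᵢ = δ_bulk ⇒ f_B·(-65.2) + f_D·(-11.6) = -28.9 − (-11.364) = -17.535
Substitute f_D = 0.588 − f_B:
f_B·(-65.2 − -11.6) = -17.535 − 0.588×(-11.6) = -10.715
f_B = -10.715 / -53.6 = 0.1999

0.200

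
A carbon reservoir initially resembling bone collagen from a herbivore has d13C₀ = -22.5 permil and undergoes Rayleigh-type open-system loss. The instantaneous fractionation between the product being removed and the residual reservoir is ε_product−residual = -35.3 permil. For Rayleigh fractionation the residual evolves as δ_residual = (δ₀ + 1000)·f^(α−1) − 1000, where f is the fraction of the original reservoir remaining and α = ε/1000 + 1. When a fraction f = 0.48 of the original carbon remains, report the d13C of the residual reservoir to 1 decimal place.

Rayleigh residual: δ_res = (δ₀ + 1000)·f^(α−1) − 1000
α = ε/1000 + 1 = 0.96470, so α − 1 = -0.03530
f^(α−1) = 0.48^(-0.03530) = 1.026248
δ_res = (-22.5 + 1000) × 1.026248 − 1000 = 1003.157 − 1000 = 3.16 permil

3.2 permil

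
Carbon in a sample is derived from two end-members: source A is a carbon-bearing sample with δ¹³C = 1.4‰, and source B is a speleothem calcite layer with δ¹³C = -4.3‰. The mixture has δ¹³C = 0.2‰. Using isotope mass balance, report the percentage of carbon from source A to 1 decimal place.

δ_mix = f_A·δ_A + (1 − f_A)·δ_B  ⇒  f_A = (δ_mix − δ_B)/(δ_A − δ_B)
f_A = (0.2 − (-4.3)) / (1.4 − (-4.3))
f_A = 4.5 / 5.7 = 0.7895

78.9%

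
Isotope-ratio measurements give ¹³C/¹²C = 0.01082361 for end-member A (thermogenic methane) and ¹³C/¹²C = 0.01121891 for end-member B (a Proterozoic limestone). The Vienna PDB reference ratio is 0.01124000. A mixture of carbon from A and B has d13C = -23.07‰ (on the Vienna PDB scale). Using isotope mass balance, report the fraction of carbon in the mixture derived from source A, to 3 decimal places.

0.603

δ_A = (0.01082361/0.01124000 − 1)×1000 = (0.962955 − 1)×1000 = -37.045‰
δ_B = (0.01121891/0.01124000 − 1)×1000 = (0.998124 − 1)×1000 = -1.876‰
f_A = (δ_mix − δ_B)/(δ_A − δ_B) = (-23.07 − (-1.876))/(-37.045 − (-1.876))
f_A = -21.194 / -35.169 = 0.6026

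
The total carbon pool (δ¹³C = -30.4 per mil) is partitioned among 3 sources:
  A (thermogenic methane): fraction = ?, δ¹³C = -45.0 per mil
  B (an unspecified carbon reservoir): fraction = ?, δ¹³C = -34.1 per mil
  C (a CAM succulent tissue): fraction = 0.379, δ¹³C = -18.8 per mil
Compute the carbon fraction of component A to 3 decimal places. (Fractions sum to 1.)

0.193

Let f_A and f_B be the unknown fractions; fractions sum to 1 so f_A + f_B = 0.621.
Mass balance: Σ fᵢ·δᵢ = δ_bulk ⇒ f_A·(-45.0) + f_B·(-34.1) = -30.4 − (-7.125) = -23.275
Substitute f_B = 0.621 − f_A:
f_A·(-45.0 − -34.1) = -23.275 − 0.621×(-34.1) = -2.099
f_A = -2.099 / -10.9 = 0.1925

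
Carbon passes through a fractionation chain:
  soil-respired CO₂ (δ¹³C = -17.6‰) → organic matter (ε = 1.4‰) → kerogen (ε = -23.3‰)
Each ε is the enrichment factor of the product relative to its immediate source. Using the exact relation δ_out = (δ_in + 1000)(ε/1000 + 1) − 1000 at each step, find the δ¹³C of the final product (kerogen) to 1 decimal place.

step 1: δ = (-17.60 + 1000)·(1.4/1000 + 1) − 1000 = -16.22‰
step 2: δ = (-16.22 + 1000)·(-23.3/1000 + 1) − 1000 = -39.15‰

-39.1‰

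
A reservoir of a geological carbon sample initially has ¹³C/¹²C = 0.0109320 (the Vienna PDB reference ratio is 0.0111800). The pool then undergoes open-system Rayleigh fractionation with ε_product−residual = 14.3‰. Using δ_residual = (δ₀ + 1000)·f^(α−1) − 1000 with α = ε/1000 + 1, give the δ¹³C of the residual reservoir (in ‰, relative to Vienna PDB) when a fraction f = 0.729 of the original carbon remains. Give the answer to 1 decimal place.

-26.6‰

δ₀ = (0.0109320/0.0111800 − 1)×1000 = (0.977818 − 1)×1000 = -22.182‰
α − 1 = ε/1000 = 0.0143
f^(α−1) = 0.729^(0.0143) = 0.995490
δ_res = (-22.182 + 1000) × 0.995490 − 1000 = 973.408 − 1000 = -26.59‰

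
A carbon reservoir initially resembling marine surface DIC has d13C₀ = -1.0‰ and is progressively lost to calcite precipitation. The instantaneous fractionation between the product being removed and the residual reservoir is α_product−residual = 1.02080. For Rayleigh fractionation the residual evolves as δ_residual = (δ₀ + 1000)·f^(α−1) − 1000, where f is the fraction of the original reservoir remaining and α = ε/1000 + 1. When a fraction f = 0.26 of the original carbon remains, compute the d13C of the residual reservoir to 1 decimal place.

Rayleigh residual: δ_res = (δ₀ + 1000)·f^(α−1) − 1000
α − 1 = 0.02080
f^(α−1) = 0.26^(0.02080) = 0.972370
δ_res = (-1.0 + 1000) × 0.972370 − 1000 = 971.397 − 1000 = -28.60‰

-28.6‰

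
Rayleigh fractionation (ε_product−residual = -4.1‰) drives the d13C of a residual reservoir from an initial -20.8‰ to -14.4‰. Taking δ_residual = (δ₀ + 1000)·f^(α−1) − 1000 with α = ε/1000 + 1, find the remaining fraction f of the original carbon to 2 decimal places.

α − 1 = ε/1000 = -0.0041
(δ_res + 1000)/(δ₀ + 1000) = (-14.4 + 1000)/(-20.8 + 1000) = 985.6/979.2 = 1.006536
f = 1.006536^(1/-0.0041) = exp(ln(1.006536)/-0.0041) = exp(0.00651/-0.0041)
f = exp(-1.5889) = 0.2041

0.20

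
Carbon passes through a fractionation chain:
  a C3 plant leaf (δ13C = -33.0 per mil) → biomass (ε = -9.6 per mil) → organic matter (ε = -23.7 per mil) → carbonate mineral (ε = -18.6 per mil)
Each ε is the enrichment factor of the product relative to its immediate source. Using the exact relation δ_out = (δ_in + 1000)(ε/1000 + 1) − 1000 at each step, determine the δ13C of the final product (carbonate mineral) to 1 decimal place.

step 1: δ = (-33.00 + 1000)·(-9.6/1000 + 1) − 1000 = -42.28 per mil
step 2: δ = (-42.28 + 1000)·(-23.7/1000 + 1) − 1000 = -64.98 per mil
step 3: δ = (-64.98 + 1000)·(-18.6/1000 + 1) − 1000 = -82.37 per mil

-82.4 per mil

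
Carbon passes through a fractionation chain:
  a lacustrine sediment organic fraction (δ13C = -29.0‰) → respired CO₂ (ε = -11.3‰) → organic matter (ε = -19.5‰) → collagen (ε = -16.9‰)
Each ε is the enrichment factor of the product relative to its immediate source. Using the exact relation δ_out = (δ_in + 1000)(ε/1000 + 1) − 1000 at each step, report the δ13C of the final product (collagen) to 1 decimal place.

step 1: δ = (-29.00 + 1000)·(-11.3/1000 + 1) − 1000 = -39.97‰
step 2: δ = (-39.97 + 1000)·(-19.5/1000 + 1) − 1000 = -58.69‰
step 3: δ = (-58.69 + 1000)·(-16.9/1000 + 1) − 1000 = -74.60‰

-74.6‰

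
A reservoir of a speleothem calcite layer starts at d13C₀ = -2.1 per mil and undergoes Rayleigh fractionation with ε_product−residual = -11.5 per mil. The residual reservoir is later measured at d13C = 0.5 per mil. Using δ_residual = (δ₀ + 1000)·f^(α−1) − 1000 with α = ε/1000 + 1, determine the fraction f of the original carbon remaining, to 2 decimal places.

α − 1 = ε/1000 = -0.0115
(δ_res + 1000)/(δ₀ + 1000) = (0.5 + 1000)/(-2.1 + 1000) = 1000.5/997.9 = 1.002605
f = 1.002605^(1/-0.0115) = exp(ln(1.002605)/-0.0115) = exp(0.00260/-0.0115)
f = exp(-0.2263) = 0.7975

0.80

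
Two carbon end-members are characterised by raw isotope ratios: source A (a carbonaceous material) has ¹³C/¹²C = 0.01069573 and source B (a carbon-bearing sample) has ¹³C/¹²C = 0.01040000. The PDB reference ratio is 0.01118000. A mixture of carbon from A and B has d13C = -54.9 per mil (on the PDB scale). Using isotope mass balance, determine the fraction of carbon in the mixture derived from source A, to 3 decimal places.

δ_A = (0.01069573/0.01118000 − 1)×1000 = (0.956684 − 1)×1000 = -43.316 per mil
δ_B = (0.01040000/0.01118000 − 1)×1000 = (0.930233 − 1)×1000 = -69.767 per mil
f_A = (δ_mix − δ_B)/(δ_A − δ_B) = (-54.9 − (-69.767))/(-43.316 − (-69.767))
f_A = 14.867 / 26.452 = 0.5621

0.562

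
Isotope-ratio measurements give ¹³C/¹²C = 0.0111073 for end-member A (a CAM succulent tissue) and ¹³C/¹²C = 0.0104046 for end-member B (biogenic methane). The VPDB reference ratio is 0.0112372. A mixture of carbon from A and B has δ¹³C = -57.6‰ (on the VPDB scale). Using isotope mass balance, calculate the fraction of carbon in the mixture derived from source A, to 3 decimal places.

δ_A = (0.0111073/0.0112372 − 1)×1000 = (0.988440 − 1)×1000 = -11.560‰
δ_B = (0.0104046/0.0112372 − 1)×1000 = (0.925907 − 1)×1000 = -74.093‰
f_A = (δ_mix − δ_B)/(δ_A − δ_B) = (-57.6 − (-74.093))/(-11.560 − (-74.093))
f_A = 16.493 / 62.533 = 0.2638

0.264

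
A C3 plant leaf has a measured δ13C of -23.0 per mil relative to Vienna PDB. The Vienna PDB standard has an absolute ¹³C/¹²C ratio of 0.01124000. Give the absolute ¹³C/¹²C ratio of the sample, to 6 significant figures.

R_sample = R_standard × (δ13C/1000 + 1)
R_sample = 0.01124000 × (-23.0/1000 + 1) = 0.01124000 × 0.977000
R_sample = 0.0109815

0.0109815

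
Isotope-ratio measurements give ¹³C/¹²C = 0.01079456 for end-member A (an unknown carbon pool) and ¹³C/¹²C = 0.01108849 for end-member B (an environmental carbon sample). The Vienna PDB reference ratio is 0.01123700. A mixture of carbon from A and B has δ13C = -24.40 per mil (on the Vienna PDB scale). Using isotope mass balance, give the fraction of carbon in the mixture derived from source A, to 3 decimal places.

δ_A = (0.01079456/0.01123700 − 1)×1000 = (0.960627 − 1)×1000 = -39.373 per mil
δ_B = (0.01108849/0.01123700 − 1)×1000 = (0.986784 − 1)×1000 = -13.216 per mil
f_A = (δ_mix − δ_B)/(δ_A − δ_B) = (-24.40 − (-13.216))/(-39.373 − (-13.216))
f_A = -11.184 / -26.157 = 0.4276

0.428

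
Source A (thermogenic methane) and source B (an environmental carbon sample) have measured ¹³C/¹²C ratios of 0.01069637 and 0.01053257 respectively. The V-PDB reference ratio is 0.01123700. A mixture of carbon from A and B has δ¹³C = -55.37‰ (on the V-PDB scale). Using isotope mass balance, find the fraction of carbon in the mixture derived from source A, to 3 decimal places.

0.502

δ_A = (0.01069637/0.01123700 − 1)×1000 = (0.951888 − 1)×1000 = -48.112‰
δ_B = (0.01053257/0.01123700 − 1)×1000 = (0.937312 − 1)×1000 = -62.688‰
f_A = (δ_mix − δ_B)/(δ_A − δ_B) = (-55.37 − (-62.688))/(-48.112 − (-62.688))
f_A = 7.318 / 14.577 = 0.5021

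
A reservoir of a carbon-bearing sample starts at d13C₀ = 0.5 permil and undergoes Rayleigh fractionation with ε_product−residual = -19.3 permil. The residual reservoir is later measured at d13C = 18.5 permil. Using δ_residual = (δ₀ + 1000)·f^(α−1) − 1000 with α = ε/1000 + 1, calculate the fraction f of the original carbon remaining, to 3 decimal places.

α − 1 = ε/1000 = -0.0193
(δ_res + 1000)/(δ₀ + 1000) = (18.5 + 1000)/(0.5 + 1000) = 1018.5/1000.5 = 1.017991
f = 1.017991^(1/-0.0193) = exp(ln(1.017991)/-0.0193) = exp(0.01783/-0.0193)
f = exp(-0.9239) = 0.3970

0.397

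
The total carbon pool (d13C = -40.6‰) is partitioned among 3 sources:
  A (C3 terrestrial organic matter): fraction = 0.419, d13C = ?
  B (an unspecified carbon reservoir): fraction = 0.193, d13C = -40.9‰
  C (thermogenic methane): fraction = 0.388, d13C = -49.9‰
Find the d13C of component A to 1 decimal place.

-31.8‰

Isotope mass balance: δ_bulk = Σ fᵢ·δᵢ.
-40.6 = 0.419×δ_A + 0.193×(-40.9) + 0.388×(-49.9)
0.419·δ_A = -40.6 − (-27.255) = -13.345
δ_A = -13.345 / 0.419 = -31.85‰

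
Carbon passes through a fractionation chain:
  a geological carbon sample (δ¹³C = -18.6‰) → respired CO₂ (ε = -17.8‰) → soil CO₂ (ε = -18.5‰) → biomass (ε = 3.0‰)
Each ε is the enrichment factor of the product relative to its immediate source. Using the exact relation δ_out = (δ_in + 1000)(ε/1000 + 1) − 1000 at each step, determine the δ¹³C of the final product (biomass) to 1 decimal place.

-51.1‰

step 1: δ = (-18.60 + 1000)·(-17.8/1000 + 1) − 1000 = -36.07‰
step 2: δ = (-36.07 + 1000)·(-18.5/1000 + 1) − 1000 = -53.90‰
step 3: δ = (-53.90 + 1000)·(3.0/1000 + 1) − 1000 = -51.06‰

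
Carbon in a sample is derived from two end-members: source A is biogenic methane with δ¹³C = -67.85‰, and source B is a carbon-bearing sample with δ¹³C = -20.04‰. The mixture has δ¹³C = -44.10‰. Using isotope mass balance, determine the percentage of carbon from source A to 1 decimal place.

50.3%

δ_mix = f_A·δ_A + (1 − f_A)·δ_B  ⇒  f_A = (δ_mix − δ_B)/(δ_A − δ_B)
f_A = (-44.10 − (-20.04)) / (-67.85 − (-20.04))
f_A = -24.06 / -47.81 = 0.5032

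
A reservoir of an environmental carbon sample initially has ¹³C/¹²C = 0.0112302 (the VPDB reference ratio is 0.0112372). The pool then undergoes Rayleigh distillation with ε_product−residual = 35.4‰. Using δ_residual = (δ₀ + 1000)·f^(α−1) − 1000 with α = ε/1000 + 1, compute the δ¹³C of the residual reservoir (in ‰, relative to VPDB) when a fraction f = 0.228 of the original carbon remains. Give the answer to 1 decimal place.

δ₀ = (0.0112302/0.0112372 − 1)×1000 = (0.999377 − 1)×1000 = -0.623‰
α − 1 = ε/1000 = 0.0354
f^(α−1) = 0.228^(0.0354) = 0.949010
δ_res = (-0.623 + 1000) × 0.949010 − 1000 = 948.419 − 1000 = -51.58‰

-51.6‰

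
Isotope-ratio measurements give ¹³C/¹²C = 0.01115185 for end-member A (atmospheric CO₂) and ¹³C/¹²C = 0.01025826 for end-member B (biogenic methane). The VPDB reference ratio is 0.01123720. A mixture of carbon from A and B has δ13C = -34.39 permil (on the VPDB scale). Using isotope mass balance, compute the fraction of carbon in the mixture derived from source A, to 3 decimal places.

δ_A = (0.01115185/0.01123720 − 1)×1000 = (0.992405 − 1)×1000 = -7.595 permil
δ_B = (0.01025826/0.01123720 − 1)×1000 = (0.912884 − 1)×1000 = -87.116 permil
f_A = (δ_mix − δ_B)/(δ_A − δ_B) = (-34.39 − (-87.116))/(-7.595 − (-87.116))
f_A = 52.726 / 79.521 = 0.6630

0.663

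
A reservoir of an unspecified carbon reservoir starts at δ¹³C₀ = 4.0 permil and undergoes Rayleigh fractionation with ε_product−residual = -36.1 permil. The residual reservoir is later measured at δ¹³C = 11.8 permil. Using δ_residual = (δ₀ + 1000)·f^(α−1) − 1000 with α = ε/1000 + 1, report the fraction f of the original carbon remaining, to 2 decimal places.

α − 1 = ε/1000 = -0.0361
(δ_res + 1000)/(δ₀ + 1000) = (11.8 + 1000)/(4.0 + 1000) = 1011.8/1004.0 = 1.007769
f = 1.007769^(1/-0.0361) = exp(ln(1.007769)/-0.0361) = exp(0.00774/-0.0361)
f = exp(-0.2144) = 0.8070

0.81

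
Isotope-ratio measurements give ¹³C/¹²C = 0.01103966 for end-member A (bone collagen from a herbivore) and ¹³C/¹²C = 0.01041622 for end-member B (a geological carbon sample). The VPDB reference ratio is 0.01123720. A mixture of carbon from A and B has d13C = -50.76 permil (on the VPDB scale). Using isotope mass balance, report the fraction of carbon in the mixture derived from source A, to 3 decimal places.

δ_A = (0.01103966/0.01123720 − 1)×1000 = (0.982421 − 1)×1000 = -17.579 permil
δ_B = (0.01041622/0.01123720 − 1)×1000 = (0.926941 − 1)×1000 = -73.059 permil
f_A = (δ_mix − δ_B)/(δ_A − δ_B) = (-50.76 − (-73.059))/(-17.579 − (-73.059))
f_A = 22.299 / 55.480 = 0.4019

0.402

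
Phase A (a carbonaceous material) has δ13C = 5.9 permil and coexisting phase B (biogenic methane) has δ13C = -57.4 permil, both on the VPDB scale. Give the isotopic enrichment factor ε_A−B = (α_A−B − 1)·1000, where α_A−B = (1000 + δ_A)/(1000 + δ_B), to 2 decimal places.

67.15 permil

α_A−B = (1000 + 5.9) / (1000 + -57.4) = 1005.9 / 942.6 = 1.067155
ε_A−B = (1.067155 − 1) × 1000 = 67.155 permil
(The approximation ε ≈ δ_A − δ_B would give 63.3 permil.)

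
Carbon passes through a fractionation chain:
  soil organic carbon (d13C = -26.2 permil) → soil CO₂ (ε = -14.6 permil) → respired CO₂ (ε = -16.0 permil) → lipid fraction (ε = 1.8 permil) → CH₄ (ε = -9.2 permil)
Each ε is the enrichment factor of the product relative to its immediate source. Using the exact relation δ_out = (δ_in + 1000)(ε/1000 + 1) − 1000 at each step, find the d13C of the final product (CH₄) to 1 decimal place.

step 1: δ = (-26.20 + 1000)·(-14.6/1000 + 1) − 1000 = -40.42 permil
step 2: δ = (-40.42 + 1000)·(-16.0/1000 + 1) − 1000 = -55.77 permil
step 3: δ = (-55.77 + 1000)·(1.8/1000 + 1) − 1000 = -54.07 permil
step 4: δ = (-54.07 + 1000)·(-9.2/1000 + 1) − 1000 = -62.77 permil

-62.8 permil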